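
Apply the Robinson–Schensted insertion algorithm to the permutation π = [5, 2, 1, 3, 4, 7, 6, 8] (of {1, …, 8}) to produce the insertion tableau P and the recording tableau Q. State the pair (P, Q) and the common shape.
P = [1, 3, 4, 6, 8] / [2, 7] / [5];  Q = [1, 4, 5, 6, 8] / [2, 7] / [3];  common shape = (5, 2, 1)

Row-insert the values π_1, π_2, … into P one at a time, bumping the leftmost entry strictly greater than the inserted value down to the next row. The recording tableau Q records, in position (i, j), the step at which that cell was added to P.
  Insert 5 (step 1): P = [5];  Q = [1]
  Insert 2 (step 2): P = [2] / [5];  Q = [1] / [2]
  Insert 1 (step 3): P = [1] / [2] / [5];  Q = [1] / [2] / [3]
  Insert 3 (step 4): P = [1, 3] / [2] / [5];  Q = [1, 4] / [2] / [3]
  Insert 4 (step 5): P = [1, 3, 4] / [2] / [5];  Q = [1, 4, 5] / [2] / [3]
  Insert 7 (step 6): P = [1, 3, 4, 7] / [2] / [5];  Q = [1, 4, 5, 6] / [2] / [3]
  Insert 6 (step 7): P = [1, 3, 4, 6] / [2, 7] / [5];  Q = [1, 4, 5, 6] / [2, 7] / [3]
  Insert 8 (step 8): P = [1, 3, 4, 6, 8] / [2, 7] / [5];  Q = [1, 4, 5, 6, 8] / [2, 7] / [3]
Final shape: (5, 2, 1).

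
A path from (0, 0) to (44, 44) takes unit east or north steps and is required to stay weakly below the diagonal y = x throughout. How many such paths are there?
Number of paths = 583300119592996693088040

By the reflection principle (André's argument), the number of monotone paths to (44, 44) with n ≤ m that never go above y = x is C(88, 44) − C(88, 45) = 26248505381684851188961800 − 25665205262091854495873760 = 583300119592996693088040.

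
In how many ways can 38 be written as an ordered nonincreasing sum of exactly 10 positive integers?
p(38, 10 parts) = 2534

Partitions of n into exactly k parts are in bijection with partitions of n − k into at most k parts (subtract 1 from each part). So p(38, exactly 10) = p(28, parts ≤ 10). Computing via the recurrence p(m, j) = p(m, j−1) + p(m−j, j) gives 2534.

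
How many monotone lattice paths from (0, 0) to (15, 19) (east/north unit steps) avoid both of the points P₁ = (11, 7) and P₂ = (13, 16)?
Number of paths = 1136911890

Inclusion–exclusion. Total paths: C(34, 15) = 1855967520. Through P₁: C(18, 11)·C(16, 4) = 57919680. Through P₂: C(29, 13)·C(5, 2) = 678639150. Since P₁ is strictly southwest of P₂, a monotone path through both must visit P₁ then P₂; paths through both = C(18, 11)·C(11, 2)·C(5, 2) = 17503200. Avoid both = 1855967520 − 57919680 − 678639150 + 17503200 = 1136911890.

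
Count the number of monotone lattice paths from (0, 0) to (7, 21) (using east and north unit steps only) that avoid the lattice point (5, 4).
Number of paths = 1162494

Total paths from (0, 0) to (7, 21): C(28, 7) = 1184040. Paths through (5, 4): (paths (0, 0) → (5, 4)) × (paths (5, 4) → (7, 21)) = C(9, 5) · C(19, 2) = 126 · 171 = 21546. Avoidance count = 1184040 − 21546 = 1162494.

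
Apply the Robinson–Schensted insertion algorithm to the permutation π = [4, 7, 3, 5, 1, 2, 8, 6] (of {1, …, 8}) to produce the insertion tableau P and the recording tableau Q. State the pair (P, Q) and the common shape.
P = [1, 2, 6] / [3, 5, 8] / [4, 7];  Q = [1, 2, 7] / [3, 4, 8] / [5, 6];  common shape = (3, 3, 2)

Row-insert the values π_1, π_2, … into P one at a time, bumping the leftmost entry strictly greater than the inserted value down to the next row. The recording tableau Q records, in position (i, j), the step at which that cell was added to P.
  Insert 4 (step 1): P = [4];  Q = [1]
  Insert 7 (step 2): P = [4, 7];  Q = [1, 2]
  Insert 3 (step 3): P = [3, 7] / [4];  Q = [1, 2] / [3]
  Insert 5 (step 4): P = [3, 5] / [4, 7];  Q = [1, 2] / [3, 4]
  Insert 1 (step 5): P = [1, 5] / [3, 7] / [4];  Q = [1, 2] / [3, 4] / [5]
  Insert 2 (step 6): P = [1, 2] / [3, 5] / [4, 7];  Q = [1, 2] / [3, 4] / [5, 6]
  Insert 8 (step 7): P = [1, 2, 8] / [3, 5] / [4, 7];  Q = [1, 2, 7] / [3, 4] / [5, 6]
  Insert 6 (step 8): P = [1, 2, 6] / [3, 5, 8] / [4, 7];  Q = [1, 2, 7] / [3, 4, 8] / [5, 6]
Final shape: (3, 3, 2).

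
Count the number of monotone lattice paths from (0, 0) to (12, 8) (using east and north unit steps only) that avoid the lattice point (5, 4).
Number of paths = 84390

Total paths from (0, 0) to (12, 8): C(20, 12) = 125970. Paths through (5, 4): (paths (0, 0) → (5, 4)) × (paths (5, 4) → (12, 8)) = C(9, 5) · C(11, 7) = 126 · 330 = 41580. Avoidance count = 125970 − 41580 = 84390.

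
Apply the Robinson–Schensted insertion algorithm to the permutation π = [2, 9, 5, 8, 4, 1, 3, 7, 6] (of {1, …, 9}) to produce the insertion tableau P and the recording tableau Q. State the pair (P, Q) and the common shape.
P = [1, 3, 6] / [2, 4, 7] / [5, 8] / [9];  Q = [1, 2, 4] / [3, 7, 8] / [5, 9] / [6];  common shape = (3, 3, 2, 1)

Row-insert the values π_1, π_2, … into P one at a time, bumping the leftmost entry strictly greater than the inserted value down to the next row. The recording tableau Q records, in position (i, j), the step at which that cell was added to P.
  Insert 2 (step 1): P = [2];  Q = [1]
  Insert 9 (step 2): P = [2, 9];  Q = [1, 2]
  Insert 5 (step 3): P = [2, 5] / [9];  Q = [1, 2] / [3]
  Insert 8 (step 4): P = [2, 5, 8] / [9];  Q = [1, 2, 4] / [3]
  Insert 4 (step 5): P = [2, 4, 8] / [5] / [9];  Q = [1, 2, 4] / [3] / [5]
  Insert 1 (step 6): P = [1, 4, 8] / [2] / [5] / [9];  Q = [1, 2, 4] / [3] / [5] / [6]
  Insert 3 (step 7): P = [1, 3, 8] / [2, 4] / [5] / [9];  Q = [1, 2, 4] / [3, 7] / [5] / [6]
  Insert 7 (step 8): P = [1, 3, 7] / [2, 4, 8] / [5] / [9];  Q = [1, 2, 4] / [3, 7, 8] / [5] / [6]
  Insert 6 (step 9): P = [1, 3, 6] / [2, 4, 7] / [5, 8] / [9];  Q = [1, 2, 4] / [3, 7, 8] / [5, 9] / [6]
Final shape: (3, 3, 2, 1).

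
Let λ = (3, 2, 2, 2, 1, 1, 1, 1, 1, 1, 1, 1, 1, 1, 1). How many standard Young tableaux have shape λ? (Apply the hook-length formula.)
# SYT of shape (3, 2, 2, 2, 1, 1, 1, 1, 1, 1, 1, 1, 1, 1, 1) = 43776

Hook-length formula: f^λ = n! / Π hook(c), product over all cells c of the Young diagram. For λ = (3, 2, 2, 2, 1, 1, 1, 1, 1, 1, 1, 1, 1, 1, 1), n = 20 boxes. Hook lengths by row (left-to-right, top-to-bottom): [17, 5, 1]; [15, 3]; [14, 2]; [13, 1]; [11]; [10]; [9]; [8]; [7]; [6]; [5]; [4]; [3]; [2]; [1]. Product of hooks = 55576160640000. So f^λ = 20! / 55576160640000 = 2432902008176640000 / 55576160640000 = 43776.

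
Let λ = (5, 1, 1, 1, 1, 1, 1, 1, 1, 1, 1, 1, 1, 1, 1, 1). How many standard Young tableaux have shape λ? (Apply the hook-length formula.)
# SYT of shape (5, 1, 1, 1, 1, 1, 1, 1, 1, 1, 1, 1, 1, 1, 1, 1) = 3876

Hook-length formula: f^λ = n! / Π hook(c), product over all cells c of the Young diagram. For λ = (5, 1, 1, 1, 1, 1, 1, 1, 1, 1, 1, 1, 1, 1, 1, 1), n = 20 boxes. Hook lengths by row (left-to-right, top-to-bottom): [20, 4, 3, 2, 1]; [15]; [14]; [13]; [12]; [11]; [10]; [9]; [8]; [7]; [6]; [5]; [4]; [3]; [2]; [1]. Product of hooks = 627683696640000. So f^λ = 20! / 627683696640000 = 2432902008176640000 / 627683696640000 = 3876.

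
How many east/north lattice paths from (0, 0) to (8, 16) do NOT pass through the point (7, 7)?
Number of paths = 701151

Total paths from (0, 0) to (8, 16): C(24, 8) = 735471. Paths through (7, 7): (paths (0, 0) → (7, 7)) × (paths (7, 7) → (8, 16)) = C(14, 7) · C(10, 1) = 3432 · 10 = 34320. Avoidance count = 735471 − 34320 = 701151.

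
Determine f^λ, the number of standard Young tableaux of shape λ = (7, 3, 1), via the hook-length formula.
# SYT of shape (7, 3, 1) = 550

Hook-length formula: f^λ = n! / Π hook(c), product over all cells c of the Young diagram. For λ = (7, 3, 1), n = 11 boxes. Hook lengths by row (left-to-right, top-to-bottom): [9, 7, 6, 4, 3, 2, 1]; [4, 2, 1]; [1]. Product of hooks = 72576. So f^λ = 11! / 72576 = 39916800 / 72576 = 550.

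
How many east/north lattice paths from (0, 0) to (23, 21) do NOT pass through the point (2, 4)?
Number of paths = 1580899249380

Total paths from (0, 0) to (23, 21): C(44, 23) = 2012616400080. Paths through (2, 4): (paths (0, 0) → (2, 4)) × (paths (2, 4) → (23, 21)) = C(6, 2) · C(38, 21) = 15 · 28781143380 = 431717150700. Avoidance count = 2012616400080 − 431717150700 = 1580899249380.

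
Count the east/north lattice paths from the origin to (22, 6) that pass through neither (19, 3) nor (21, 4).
Number of paths = 321850

Inclusion–exclusion. Total paths: C(28, 22) = 376740. Through P₁: C(22, 19)·C(6, 3) = 30800. Through P₂: C(25, 21)·C(3, 1) = 37950. Since P₁ is strictly southwest of P₂, a monotone path through both must visit P₁ then P₂; paths through both = C(22, 19)·C(3, 2)·C(3, 1) = 13860. Avoid both = 376740 − 30800 − 37950 + 13860 = 321850.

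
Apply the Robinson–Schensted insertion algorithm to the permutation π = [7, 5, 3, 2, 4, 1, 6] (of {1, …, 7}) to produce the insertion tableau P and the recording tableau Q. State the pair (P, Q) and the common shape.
P = [1, 4, 6] / [2] / [3] / [5] / [7];  Q = [1, 5, 7] / [2] / [3] / [4] / [6];  common shape = (3, 1, 1, 1, 1)

Row-insert the values π_1, π_2, … into P one at a time, bumping the leftmost entry strictly greater than the inserted value down to the next row. The recording tableau Q records, in position (i, j), the step at which that cell was added to P.
  Insert 7 (step 1): P = [7];  Q = [1]
  Insert 5 (step 2): P = [5] / [7];  Q = [1] / [2]
  Insert 3 (step 3): P = [3] / [5] / [7];  Q = [1] / [2] / [3]
  Insert 2 (step 4): P = [2] / [3] / [5] / [7];  Q = [1] / [2] / [3] / [4]
  Insert 4 (step 5): P = [2, 4] / [3] / [5] / [7];  Q = [1, 5] / [2] / [3] / [4]
  Insert 1 (step 6): P = [1, 4] / [2] / [3] / [5] / [7];  Q = [1, 5] / [2] / [3] / [4] / [6]
  Insert 6 (step 7): P = [1, 4, 6] / [2] / [3] / [5] / [7];  Q = [1, 5, 7] / [2] / [3] / [4] / [6]
Final shape: (3, 1, 1, 1, 1).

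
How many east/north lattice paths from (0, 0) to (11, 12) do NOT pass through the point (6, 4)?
Number of paths = 1081808

Total paths from (0, 0) to (11, 12): C(23, 11) = 1352078. Paths through (6, 4): (paths (0, 0) → (6, 4)) × (paths (6, 4) → (11, 12)) = C(10, 6) · C(13, 5) = 210 · 1287 = 270270. Avoidance count = 1352078 − 270270 = 1081808.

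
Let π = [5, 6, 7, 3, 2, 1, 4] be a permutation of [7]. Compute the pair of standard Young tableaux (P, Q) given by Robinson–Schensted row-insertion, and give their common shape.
P = [1, 4, 7] / [2, 6] / [3] / [5];  Q = [1, 2, 3] / [4, 7] / [5] / [6];  common shape = (3, 2, 1, 1)

Row-insert the values π_1, π_2, … into P one at a time, bumping the leftmost entry strictly greater than the inserted value down to the next row. The recording tableau Q records, in position (i, j), the step at which that cell was added to P.
  Insert 5 (step 1): P = [5];  Q = [1]
  Insert 6 (step 2): P = [5, 6];  Q = [1, 2]
  Insert 7 (step 3): P = [5, 6, 7];  Q = [1, 2, 3]
  Insert 3 (step 4): P = [3, 6, 7] / [5];  Q = [1, 2, 3] / [4]
  Insert 2 (step 5): P = [2, 6, 7] / [3] / [5];  Q = [1, 2, 3] / [4] / [5]
  Insert 1 (step 6): P = [1, 6, 7] / [2] / [3] / [5];  Q = [1, 2, 3] / [4] / [5] / [6]
  Insert 4 (step 7): P = [1, 4, 7] / [2, 6] / [3] / [5];  Q = [1, 2, 3] / [4, 7] / [5] / [6]
Final shape: (3, 2, 1, 1).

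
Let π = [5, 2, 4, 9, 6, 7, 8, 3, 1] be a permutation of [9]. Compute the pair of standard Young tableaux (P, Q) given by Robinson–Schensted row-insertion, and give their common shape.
P = [1, 3, 6, 7, 8] / [2, 9] / [4] / [5];  Q = [1, 3, 4, 6, 7] / [2, 5] / [8] / [9];  common shape = (5, 2, 1, 1)

Row-insert the values π_1, π_2, … into P one at a time, bumping the leftmost entry strictly greater than the inserted value down to the next row. The recording tableau Q records, in position (i, j), the step at which that cell was added to P.
  Insert 5 (step 1): P = [5];  Q = [1]
  Insert 2 (step 2): P = [2] / [5];  Q = [1] / [2]
  Insert 4 (step 3): P = [2, 4] / [5];  Q = [1, 3] / [2]
  Insert 9 (step 4): P = [2, 4, 9] / [5];  Q = [1, 3, 4] / [2]
  Insert 6 (step 5): P = [2, 4, 6] / [5, 9];  Q = [1, 3, 4] / [2, 5]
  Insert 7 (step 6): P = [2, 4, 6, 7] / [5, 9];  Q = [1, 3, 4, 6] / [2, 5]
  Insert 8 (step 7): P = [2, 4, 6, 7, 8] / [5, 9];  Q = [1, 3, 4, 6, 7] / [2, 5]
  Insert 3 (step 8): P = [2, 3, 6, 7, 8] / [4, 9] / [5];  Q = [1, 3, 4, 6, 7] / [2, 5] / [8]
  Insert 1 (step 9): P = [1, 3, 6, 7, 8] / [2, 9] / [4] / [5];  Q = [1, 3, 4, 6, 7] / [2, 5] / [8] / [9]
Final shape: (5, 2, 1, 1).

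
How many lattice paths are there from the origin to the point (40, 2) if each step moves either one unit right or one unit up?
Number of paths = 861

A monotone lattice path from (0, 0) to (40, 2) consists of 40 east steps and 2 north steps in some order, so it is determined by which 40 of the 42 steps are east. The count is C(42, 40) = 861.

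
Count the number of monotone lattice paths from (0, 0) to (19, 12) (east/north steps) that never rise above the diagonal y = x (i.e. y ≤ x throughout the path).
Number of paths = 56448210

By the reflection principle (André's argument), the number of monotone paths to (19, 12) with n ≤ m that never go above y = x is C(31, 19) − C(31, 20) = 141120525 − 84672315 = 56448210.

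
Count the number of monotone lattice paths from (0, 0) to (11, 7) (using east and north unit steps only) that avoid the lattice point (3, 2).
Number of paths = 18954

Total paths from (0, 0) to (11, 7): C(18, 11) = 31824. Paths through (3, 2): (paths (0, 0) → (3, 2)) × (paths (3, 2) → (11, 7)) = C(5, 3) · C(13, 8) = 10 · 1287 = 12870. Avoidance count = 31824 − 12870 = 18954.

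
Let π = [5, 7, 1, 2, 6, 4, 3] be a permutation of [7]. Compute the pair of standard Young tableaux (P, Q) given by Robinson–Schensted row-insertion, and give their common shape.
P = [1, 2, 3] / [4, 6] / [5] / [7];  Q = [1, 2, 5] / [3, 4] / [6] / [7];  common shape = (3, 2, 1, 1)

Row-insert the values π_1, π_2, … into P one at a time, bumping the leftmost entry strictly greater than the inserted value down to the next row. The recording tableau Q records, in position (i, j), the step at which that cell was added to P.
  Insert 5 (step 1): P = [5];  Q = [1]
  Insert 7 (step 2): P = [5, 7];  Q = [1, 2]
  Insert 1 (step 3): P = [1, 7] / [5];  Q = [1, 2] / [3]
  Insert 2 (step 4): P = [1, 2] / [5, 7];  Q = [1, 2] / [3, 4]
  Insert 6 (step 5): P = [1, 2, 6] / [5, 7];  Q = [1, 2, 5] / [3, 4]
  Insert 4 (step 6): P = [1, 2, 4] / [5, 6] / [7];  Q = [1, 2, 5] / [3, 4] / [6]
  Insert 3 (step 7): P = [1, 2, 3] / [4, 6] / [5] / [7];  Q = [1, 2, 5] / [3, 4] / [6] / [7]
Final shape: (3, 2, 1, 1).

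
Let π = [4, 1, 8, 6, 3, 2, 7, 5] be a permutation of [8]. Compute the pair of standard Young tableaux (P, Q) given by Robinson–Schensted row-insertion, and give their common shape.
P = [1, 2, 5] / [3, 6, 7] / [4] / [8];  Q = [1, 3, 7] / [2, 4, 8] / [5] / [6];  common shape = (3, 3, 1, 1)

Row-insert the values π_1, π_2, … into P one at a time, bumping the leftmost entry strictly greater than the inserted value down to the next row. The recording tableau Q records, in position (i, j), the step at which that cell was added to P.
  Insert 4 (step 1): P = [4];  Q = [1]
  Insert 1 (step 2): P = [1] / [4];  Q = [1] / [2]
  Insert 8 (step 3): P = [1, 8] / [4];  Q = [1, 3] / [2]
  Insert 6 (step 4): P = [1, 6] / [4, 8];  Q = [1, 3] / [2, 4]
  Insert 3 (step 5): P = [1, 3] / [4, 6] / [8];  Q = [1, 3] / [2, 4] / [5]
  Insert 2 (step 6): P = [1, 2] / [3, 6] / [4] / [8];  Q = [1, 3] / [2, 4] / [5] / [6]
  Insert 7 (step 7): P = [1, 2, 7] / [3, 6] / [4] / [8];  Q = [1, 3, 7] / [2, 4] / [5] / [6]
  Insert 5 (step 8): P = [1, 2, 5] / [3, 6, 7] / [4] / [8];  Q = [1, 3, 7] / [2, 4, 8] / [5] / [6]
Final shape: (3, 3, 1, 1).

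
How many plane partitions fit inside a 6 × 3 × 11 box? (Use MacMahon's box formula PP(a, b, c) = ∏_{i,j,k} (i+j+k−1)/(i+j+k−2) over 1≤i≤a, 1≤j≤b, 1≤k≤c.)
PP(6, 3, 11) = 31803696288

Evaluate the triple product over i = 1..6, j = 1..3, k = 1..11. The factors are (2/1) · (3/2) · (4/3) · (5/4) · (6/5) · (7/6) · (8/7) · (9/8) · … (198 factors total). The numerators and denominators telescope so the product is an integer; carrying out the multiplication exactly gives PP(6, 3, 11) = 31803696288.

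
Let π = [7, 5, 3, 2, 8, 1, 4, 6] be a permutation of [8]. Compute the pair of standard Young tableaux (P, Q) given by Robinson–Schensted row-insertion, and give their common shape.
P = [1, 4, 6] / [2, 8] / [3] / [5] / [7];  Q = [1, 5, 8] / [2, 7] / [3] / [4] / [6];  common shape = (3, 2, 1, 1, 1)

Row-insert the values π_1, π_2, … into P one at a time, bumping the leftmost entry strictly greater than the inserted value down to the next row. The recording tableau Q records, in position (i, j), the step at which that cell was added to P.
  Insert 7 (step 1): P = [7];  Q = [1]
  Insert 5 (step 2): P = [5] / [7];  Q = [1] / [2]
  Insert 3 (step 3): P = [3] / [5] / [7];  Q = [1] / [2] / [3]
  Insert 2 (step 4): P = [2] / [3] / [5] / [7];  Q = [1] / [2] / [3] / [4]
  Insert 8 (step 5): P = [2, 8] / [3] / [5] / [7];  Q = [1, 5] / [2] / [3] / [4]
  Insert 1 (step 6): P = [1, 8] / [2] / [3] / [5] / [7];  Q = [1, 5] / [2] / [3] / [4] / [6]
  Insert 4 (step 7): P = [1, 4] / [2, 8] / [3] / [5] / [7];  Q = [1, 5] / [2, 7] / [3] / [4] / [6]
  Insert 6 (step 8): P = [1, 4, 6] / [2, 8] / [3] / [5] / [7];  Q = [1, 5, 8] / [2, 7] / [3] / [4] / [6]
Final shape: (3, 2, 1, 1, 1).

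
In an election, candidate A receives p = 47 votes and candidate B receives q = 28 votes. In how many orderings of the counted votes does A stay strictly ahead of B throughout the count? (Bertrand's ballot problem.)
Strict-lead orderings = 79706857775188636496

Total orderings of the 75 votes with 47 for A: C(75, 47) = 314632333323113038800. By the Bertrand ballot formula (Cycle Lemma / reflection principle), the number of orderings in which A is strictly ahead of B throughout is (p − q)/(p + q) · C(p + q, p) = (47 − 28)/(47 + 28) · 314632333323113038800 = 79706857775188636496.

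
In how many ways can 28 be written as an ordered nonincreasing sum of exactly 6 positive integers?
p(28, 6 parts) = 391

Partitions of n into exactly k parts are in bijection with partitions of n − k into at most k parts (subtract 1 from each part). So p(28, exactly 6) = p(22, parts ≤ 6). Computing via the recurrence p(m, j) = p(m, j−1) + p(m−j, j) gives 391.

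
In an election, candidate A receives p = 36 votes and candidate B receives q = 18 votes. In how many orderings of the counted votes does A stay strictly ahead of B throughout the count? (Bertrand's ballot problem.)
Strict-lead orderings = 32308782859535

Total orderings of the 54 votes with 36 for A: C(54, 36) = 96926348578605. By the Bertrand ballot formula (Cycle Lemma / reflection principle), the number of orderings in which A is strictly ahead of B throughout is (p − q)/(p + q) · C(p + q, p) = (36 − 18)/(36 + 18) · 96926348578605 = 32308782859535.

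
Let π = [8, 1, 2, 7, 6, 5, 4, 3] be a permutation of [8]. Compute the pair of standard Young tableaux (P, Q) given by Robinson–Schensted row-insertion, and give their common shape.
P = [1, 2, 3] / [4] / [5] / [6] / [7] / [8];  Q = [1, 3, 4] / [2] / [5] / [6] / [7] / [8];  common shape = (3, 1, 1, 1, 1, 1)

Row-insert the values π_1, π_2, … into P one at a time, bumping the leftmost entry strictly greater than the inserted value down to the next row. The recording tableau Q records, in position (i, j), the step at which that cell was added to P.
  Insert 8 (step 1): P = [8];  Q = [1]
  Insert 1 (step 2): P = [1] / [8];  Q = [1] / [2]
  Insert 2 (step 3): P = [1, 2] / [8];  Q = [1, 3] / [2]
  Insert 7 (step 4): P = [1, 2, 7] / [8];  Q = [1, 3, 4] / [2]
  Insert 6 (step 5): P = [1, 2, 6] / [7] / [8];  Q = [1, 3, 4] / [2] / [5]
  Insert 5 (step 6): P = [1, 2, 5] / [6] / [7] / [8];  Q = [1, 3, 4] / [2] / [5] / [6]
  Insert 4 (step 7): P = [1, 2, 4] / [5] / [6] / [7] / [8];  Q = [1, 3, 4] / [2] / [5] / [6] / [7]
  Insert 3 (step 8): P = [1, 2, 3] / [4] / [5] / [6] / [7] / [8];  Q = [1, 3, 4] / [2] / [5] / [6] / [7] / [8]
Final shape: (3, 1, 1, 1, 1, 1).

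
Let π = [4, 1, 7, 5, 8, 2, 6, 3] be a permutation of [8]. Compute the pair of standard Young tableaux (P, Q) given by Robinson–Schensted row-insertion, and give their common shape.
P = [1, 2, 3] / [4, 5, 6] / [7, 8];  Q = [1, 3, 5] / [2, 4, 7] / [6, 8];  common shape = (3, 3, 2)

Row-insert the values π_1, π_2, … into P one at a time, bumping the leftmost entry strictly greater than the inserted value down to the next row. The recording tableau Q records, in position (i, j), the step at which that cell was added to P.
  Insert 4 (step 1): P = [4];  Q = [1]
  Insert 1 (step 2): P = [1] / [4];  Q = [1] / [2]
  Insert 7 (step 3): P = [1, 7] / [4];  Q = [1, 3] / [2]
  Insert 5 (step 4): P = [1, 5] / [4, 7];  Q = [1, 3] / [2, 4]
  Insert 8 (step 5): P = [1, 5, 8] / [4, 7];  Q = [1, 3, 5] / [2, 4]
  Insert 2 (step 6): P = [1, 2, 8] / [4, 5] / [7];  Q = [1, 3, 5] / [2, 4] / [6]
  Insert 6 (step 7): P = [1, 2, 6] / [4, 5, 8] / [7];  Q = [1, 3, 5] / [2, 4, 7] / [6]
  Insert 3 (step 8): P = [1, 2, 3] / [4, 5, 6] / [7, 8];  Q = [1, 3, 5] / [2, 4, 7] / [6, 8]
Final shape: (3, 3, 2).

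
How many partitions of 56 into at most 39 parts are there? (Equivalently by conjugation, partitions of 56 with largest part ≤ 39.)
p(56, parts ≤ 39) = 525908

Use the recurrence p(n, m) = p(n, m−1) + p(n−m, m): either the largest part is < m (count p(n, m−1)) or the largest part is exactly m (remove one copy of m, count p(n−m, m)). With p(0, ·) = 1 this gives p(56, parts ≤ 39) = 525908. (By conjugating Young diagrams, this also counts partitions of 56 into at most 39 parts.)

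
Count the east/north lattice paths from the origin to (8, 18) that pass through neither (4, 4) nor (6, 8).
Number of paths = 1219177

Inclusion–exclusion. Total paths: C(26, 8) = 1562275. Through P₁: C(8, 4)·C(18, 4) = 214200. Through P₂: C(14, 6)·C(12, 2) = 198198. Since P₁ is strictly southwest of P₂, a monotone path through both must visit P₁ then P₂; paths through both = C(8, 4)·C(6, 2)·C(12, 2) = 69300. Avoid both = 1562275 − 214200 − 198198 + 69300 = 1219177.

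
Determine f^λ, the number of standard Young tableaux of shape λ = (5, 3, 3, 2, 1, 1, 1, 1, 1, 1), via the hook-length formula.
# SYT of shape (5, 3, 3, 2, 1, 1, 1, 1, 1, 1) = 8162856

Hook-length formula: f^λ = n! / Π hook(c), product over all cells c of the Young diagram. For λ = (5, 3, 3, 2, 1, 1, 1, 1, 1, 1), n = 19 boxes. Hook lengths by row (left-to-right, top-to-bottom): [14, 7, 5, 2, 1]; [11, 4, 2]; [10, 3, 1]; [8, 1]; [6]; [5]; [4]; [3]; [2]; [1]. Product of hooks = 14902272000. So f^λ = 19! / 14902272000 = 121645100408832000 / 14902272000 = 8162856.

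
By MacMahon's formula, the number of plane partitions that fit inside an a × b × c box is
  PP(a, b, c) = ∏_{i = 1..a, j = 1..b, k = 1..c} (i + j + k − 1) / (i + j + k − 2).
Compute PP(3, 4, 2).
PP(3, 4, 2) = 490

Evaluate the triple product over i = 1..3, j = 1..4, k = 1..2. The factors are (2/1) · (3/2) · (3/2) · (4/3) · (4/3) · (5/4) · (5/4) · (6/5) · … (24 factors total). The numerators and denominators telescope so the product is an integer; carrying out the multiplication exactly gives PP(3, 4, 2) = 490.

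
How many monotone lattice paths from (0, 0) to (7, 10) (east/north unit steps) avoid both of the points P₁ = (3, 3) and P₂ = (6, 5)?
Number of paths = 11276

Inclusion–exclusion. Total paths: C(17, 7) = 19448. Through P₁: C(6, 3)·C(11, 4) = 6600. Through P₂: C(11, 6)·C(6, 1) = 2772. Since P₁ is strictly southwest of P₂, a monotone path through both must visit P₁ then P₂; paths through both = C(6, 3)·C(5, 3)·C(6, 1) = 1200. Avoid both = 19448 − 6600 − 2772 + 1200 = 11276.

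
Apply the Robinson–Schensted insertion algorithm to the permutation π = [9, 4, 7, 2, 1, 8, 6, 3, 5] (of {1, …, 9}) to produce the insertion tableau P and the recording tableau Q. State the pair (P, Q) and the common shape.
P = [1, 3, 5] / [2, 6, 8] / [4, 7] / [9];  Q = [1, 3, 6] / [2, 7, 9] / [4, 8] / [5];  common shape = (3, 3, 2, 1)

Row-insert the values π_1, π_2, … into P one at a time, bumping the leftmost entry strictly greater than the inserted value down to the next row. The recording tableau Q records, in position (i, j), the step at which that cell was added to P.
  Insert 9 (step 1): P = [9];  Q = [1]
  Insert 4 (step 2): P = [4] / [9];  Q = [1] / [2]
  Insert 7 (step 3): P = [4, 7] / [9];  Q = [1, 3] / [2]
  Insert 2 (step 4): P = [2, 7] / [4] / [9];  Q = [1, 3] / [2] / [4]
  Insert 1 (step 5): P = [1, 7] / [2] / [4] / [9];  Q = [1, 3] / [2] / [4] / [5]
  Insert 8 (step 6): P = [1, 7, 8] / [2] / [4] / [9];  Q = [1, 3, 6] / [2] / [4] / [5]
  Insert 6 (step 7): P = [1, 6, 8] / [2, 7] / [4] / [9];  Q = [1, 3, 6] / [2, 7] / [4] / [5]
  Insert 3 (step 8): P = [1, 3, 8] / [2, 6] / [4, 7] / [9];  Q = [1, 3, 6] / [2, 7] / [4, 8] / [5]
  Insert 5 (step 9): P = [1, 3, 5] / [2, 6, 8] / [4, 7] / [9];  Q = [1, 3, 6] / [2, 7, 9] / [4, 8] / [5]
Final shape: (3, 3, 2, 1).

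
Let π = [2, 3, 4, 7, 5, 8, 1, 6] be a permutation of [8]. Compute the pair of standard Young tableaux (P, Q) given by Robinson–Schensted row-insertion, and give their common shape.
P = [1, 3, 4, 5, 6] / [2, 8] / [7];  Q = [1, 2, 3, 4, 6] / [5, 8] / [7];  common shape = (5, 2, 1)

Row-insert the values π_1, π_2, … into P one at a time, bumping the leftmost entry strictly greater than the inserted value down to the next row. The recording tableau Q records, in position (i, j), the step at which that cell was added to P.
  Insert 2 (step 1): P = [2];  Q = [1]
  Insert 3 (step 2): P = [2, 3];  Q = [1, 2]
  Insert 4 (step 3): P = [2, 3, 4];  Q = [1, 2, 3]
  Insert 7 (step 4): P = [2, 3, 4, 7];  Q = [1, 2, 3, 4]
  Insert 5 (step 5): P = [2, 3, 4, 5] / [7];  Q = [1, 2, 3, 4] / [5]
  Insert 8 (step 6): P = [2, 3, 4, 5, 8] / [7];  Q = [1, 2, 3, 4, 6] / [5]
  Insert 1 (step 7): P = [1, 3, 4, 5, 8] / [2] / [7];  Q = [1, 2, 3, 4, 6] / [5] / [7]
  Insert 6 (step 8): P = [1, 3, 4, 5, 6] / [2, 8] / [7];  Q = [1, 2, 3, 4, 6] / [5, 8] / [7]
Final shape: (5, 2, 1).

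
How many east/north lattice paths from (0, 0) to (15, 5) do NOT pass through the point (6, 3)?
Number of paths = 10884

Total paths from (0, 0) to (15, 5): C(20, 15) = 15504. Paths through (6, 3): (paths (0, 0) → (6, 3)) × (paths (6, 3) → (15, 5)) = C(9, 6) · C(11, 9) = 84 · 55 = 4620. Avoidance count = 15504 − 4620 = 10884.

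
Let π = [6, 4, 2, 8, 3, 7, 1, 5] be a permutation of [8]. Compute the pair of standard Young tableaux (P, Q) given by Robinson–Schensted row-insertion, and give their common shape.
P = [1, 3, 5] / [2, 7] / [4, 8] / [6];  Q = [1, 4, 6] / [2, 5] / [3, 8] / [7];  common shape = (3, 2, 2, 1)

Row-insert the values π_1, π_2, … into P one at a time, bumping the leftmost entry strictly greater than the inserted value down to the next row. The recording tableau Q records, in position (i, j), the step at which that cell was added to P.
  Insert 6 (step 1): P = [6];  Q = [1]
  Insert 4 (step 2): P = [4] / [6];  Q = [1] / [2]
  Insert 2 (step 3): P = [2] / [4] / [6];  Q = [1] / [2] / [3]
  Insert 8 (step 4): P = [2, 8] / [4] / [6];  Q = [1, 4] / [2] / [3]
  Insert 3 (step 5): P = [2, 3] / [4, 8] / [6];  Q = [1, 4] / [2, 5] / [3]
  Insert 7 (step 6): P = [2, 3, 7] / [4, 8] / [6];  Q = [1, 4, 6] / [2, 5] / [3]
  Insert 1 (step 7): P = [1, 3, 7] / [2, 8] / [4] / [6];  Q = [1, 4, 6] / [2, 5] / [3] / [7]
  Insert 5 (step 8): P = [1, 3, 5] / [2, 7] / [4, 8] / [6];  Q = [1, 4, 6] / [2, 5] / [3, 8] / [7]
Final shape: (3, 2, 2, 1).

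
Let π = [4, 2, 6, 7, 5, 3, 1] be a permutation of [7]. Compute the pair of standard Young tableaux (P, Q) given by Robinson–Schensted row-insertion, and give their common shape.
P = [1, 3, 7] / [2, 5] / [4] / [6];  Q = [1, 3, 4] / [2, 5] / [6] / [7];  common shape = (3, 2, 1, 1)

Row-insert the values π_1, π_2, … into P one at a time, bumping the leftmost entry strictly greater than the inserted value down to the next row. The recording tableau Q records, in position (i, j), the step at which that cell was added to P.
  Insert 4 (step 1): P = [4];  Q = [1]
  Insert 2 (step 2): P = [2] / [4];  Q = [1] / [2]
  Insert 6 (step 3): P = [2, 6] / [4];  Q = [1, 3] / [2]
  Insert 7 (step 4): P = [2, 6, 7] / [4];  Q = [1, 3, 4] / [2]
  Insert 5 (step 5): P = [2, 5, 7] / [4, 6];  Q = [1, 3, 4] / [2, 5]
  Insert 3 (step 6): P = [2, 3, 7] / [4, 5] / [6];  Q = [1, 3, 4] / [2, 5] / [6]
  Insert 1 (step 7): P = [1, 3, 7] / [2, 5] / [4] / [6];  Q = [1, 3, 4] / [2, 5] / [6] / [7]
Final shape: (3, 2, 1, 1).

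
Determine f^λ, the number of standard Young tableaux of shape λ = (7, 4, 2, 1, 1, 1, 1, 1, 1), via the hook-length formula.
# SYT of shape (7, 4, 2, 1, 1, 1, 1, 1, 1) = 11110554

Hook-length formula: f^λ = n! / Π hook(c), product over all cells c of the Young diagram. For λ = (7, 4, 2, 1, 1, 1, 1, 1, 1), n = 19 boxes. Hook lengths by row (left-to-right, top-to-bottom): [15, 8, 6, 5, 3, 2, 1]; [11, 4, 2, 1]; [8, 1]; [6]; [5]; [4]; [3]; [2]; [1]. Product of hooks = 10948608000. So f^λ = 19! / 10948608000 = 121645100408832000 / 10948608000 = 11110554.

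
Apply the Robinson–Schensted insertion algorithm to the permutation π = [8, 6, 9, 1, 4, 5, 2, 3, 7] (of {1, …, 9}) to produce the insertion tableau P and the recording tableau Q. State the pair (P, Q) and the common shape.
P = [1, 2, 3, 7] / [4, 5] / [6, 9] / [8];  Q = [1, 3, 6, 9] / [2, 5] / [4, 8] / [7];  common shape = (4, 2, 2, 1)

Row-insert the values π_1, π_2, … into P one at a time, bumping the leftmost entry strictly greater than the inserted value down to the next row. The recording tableau Q records, in position (i, j), the step at which that cell was added to P.
  Insert 8 (step 1): P = [8];  Q = [1]
  Insert 6 (step 2): P = [6] / [8];  Q = [1] / [2]
  Insert 9 (step 3): P = [6, 9] / [8];  Q = [1, 3] / [2]
  Insert 1 (step 4): P = [1, 9] / [6] / [8];  Q = [1, 3] / [2] / [4]
  Insert 4 (step 5): P = [1, 4] / [6, 9] / [8];  Q = [1, 3] / [2, 5] / [4]
  Insert 5 (step 6): P = [1, 4, 5] / [6, 9] / [8];  Q = [1, 3, 6] / [2, 5] / [4]
  Insert 2 (step 7): P = [1, 2, 5] / [4, 9] / [6] / [8];  Q = [1, 3, 6] / [2, 5] / [4] / [7]
  Insert 3 (step 8): P = [1, 2, 3] / [4, 5] / [6, 9] / [8];  Q = [1, 3, 6] / [2, 5] / [4, 8] / [7]
  Insert 7 (step 9): P = [1, 2, 3, 7] / [4, 5] / [6, 9] / [8];  Q = [1, 3, 6, 9] / [2, 5] / [4, 8] / [7]
Final shape: (4, 2, 2, 1).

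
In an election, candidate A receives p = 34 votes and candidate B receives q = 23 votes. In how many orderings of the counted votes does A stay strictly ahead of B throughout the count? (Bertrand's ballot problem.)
Strict-lead orderings = 1024713341952300

Total orderings of the 57 votes with 34 for A: C(57, 34) = 5309878226480100. By the Bertrand ballot formula (Cycle Lemma / reflection principle), the number of orderings in which A is strictly ahead of B throughout is (p − q)/(p + q) · C(p + q, p) = (34 − 23)/(34 + 23) · 5309878226480100 = 1024713341952300.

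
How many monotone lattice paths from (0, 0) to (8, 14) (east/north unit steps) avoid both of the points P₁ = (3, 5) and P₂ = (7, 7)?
Number of paths = 186922

Inclusion–exclusion. Total paths: C(22, 8) = 319770. Through P₁: C(8, 3)·C(14, 5) = 112112. Through P₂: C(14, 7)·C(8, 1) = 27456. Since P₁ is strictly southwest of P₂, a monotone path through both must visit P₁ then P₂; paths through both = C(8, 3)·C(6, 4)·C(8, 1) = 6720. Avoid both = 319770 − 112112 − 27456 + 6720 = 186922.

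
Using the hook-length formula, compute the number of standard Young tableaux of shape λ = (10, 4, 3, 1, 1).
# SYT of shape (10, 4, 3, 1, 1) = 8162856

Hook-length formula: f^λ = n! / Π hook(c), product over all cells c of the Young diagram. For λ = (10, 4, 3, 1, 1), n = 19 boxes. Hook lengths by row (left-to-right, top-to-bottom): [14, 11, 10, 8, 6, 5, 4, 3, 2, 1]; [7, 4, 3, 1]; [5, 2, 1]; [2]; [1]. Product of hooks = 14902272000. So f^λ = 19! / 14902272000 = 121645100408832000 / 14902272000 = 8162856.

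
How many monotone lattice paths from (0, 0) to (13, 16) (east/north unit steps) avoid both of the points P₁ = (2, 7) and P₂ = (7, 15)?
Number of paths = 60947871

Inclusion–exclusion. Total paths: C(29, 13) = 67863915. Through P₁: C(9, 2)·C(20, 11) = 6046560. Through P₂: C(22, 7)·C(7, 6) = 1193808. Since P₁ is strictly southwest of P₂, a monotone path through both must visit P₁ then P₂; paths through both = C(9, 2)·C(13, 5)·C(7, 6) = 324324. Avoid both = 67863915 − 6046560 − 1193808 + 324324 = 60947871.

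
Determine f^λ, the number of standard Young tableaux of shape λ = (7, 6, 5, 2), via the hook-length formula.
# SYT of shape (7, 6, 5, 2) = 35473152

Hook-length formula: f^λ = n! / Π hook(c), product over all cells c of the Young diagram. For λ = (7, 6, 5, 2), n = 20 boxes. Hook lengths by row (left-to-right, top-to-bottom): [10, 9, 7, 6, 5, 3, 1]; [8, 7, 5, 4, 3, 1]; [6, 5, 3, 2, 1]; [2, 1]. Product of hooks = 68584320000. So f^λ = 20! / 68584320000 = 2432902008176640000 / 68584320000 = 35473152.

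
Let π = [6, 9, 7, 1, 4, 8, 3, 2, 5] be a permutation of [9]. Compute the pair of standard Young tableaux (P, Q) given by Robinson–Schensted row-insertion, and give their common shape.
P = [1, 2, 5] / [3, 7, 8] / [4] / [6] / [9];  Q = [1, 2, 6] / [3, 5, 9] / [4] / [7] / [8];  common shape = (3, 3, 1, 1, 1)

Row-insert the values π_1, π_2, … into P one at a time, bumping the leftmost entry strictly greater than the inserted value down to the next row. The recording tableau Q records, in position (i, j), the step at which that cell was added to P.
  Insert 6 (step 1): P = [6];  Q = [1]
  Insert 9 (step 2): P = [6, 9];  Q = [1, 2]
  Insert 7 (step 3): P = [6, 7] / [9];  Q = [1, 2] / [3]
  Insert 1 (step 4): P = [1, 7] / [6] / [9];  Q = [1, 2] / [3] / [4]
  Insert 4 (step 5): P = [1, 4] / [6, 7] / [9];  Q = [1, 2] / [3, 5] / [4]
  Insert 8 (step 6): P = [1, 4, 8] / [6, 7] / [9];  Q = [1, 2, 6] / [3, 5] / [4]
  Insert 3 (step 7): P = [1, 3, 8] / [4, 7] / [6] / [9];  Q = [1, 2, 6] / [3, 5] / [4] / [7]
  Insert 2 (step 8): P = [1, 2, 8] / [3, 7] / [4] / [6] / [9];  Q = [1, 2, 6] / [3, 5] / [4] / [7] / [8]
  Insert 5 (step 9): P = [1, 2, 5] / [3, 7, 8] / [4] / [6] / [9];  Q = [1, 2, 6] / [3, 5, 9] / [4] / [7] / [8]
Final shape: (3, 3, 1, 1, 1).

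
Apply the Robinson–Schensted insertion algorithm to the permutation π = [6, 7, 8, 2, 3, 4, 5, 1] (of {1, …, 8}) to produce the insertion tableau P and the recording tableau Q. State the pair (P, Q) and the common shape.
P = [1, 3, 4, 5] / [2, 7, 8] / [6];  Q = [1, 2, 3, 7] / [4, 5, 6] / [8];  common shape = (4, 3, 1)

Row-insert the values π_1, π_2, … into P one at a time, bumping the leftmost entry strictly greater than the inserted value down to the next row. The recording tableau Q records, in position (i, j), the step at which that cell was added to P.
  Insert 6 (step 1): P = [6];  Q = [1]
  Insert 7 (step 2): P = [6, 7];  Q = [1, 2]
  Insert 8 (step 3): P = [6, 7, 8];  Q = [1, 2, 3]
  Insert 2 (step 4): P = [2, 7, 8] / [6];  Q = [1, 2, 3] / [4]
  Insert 3 (step 5): P = [2, 3, 8] / [6, 7];  Q = [1, 2, 3] / [4, 5]
  Insert 4 (step 6): P = [2, 3, 4] / [6, 7, 8];  Q = [1, 2, 3] / [4, 5, 6]
  Insert 5 (step 7): P = [2, 3, 4, 5] / [6, 7, 8];  Q = [1, 2, 3, 7] / [4, 5, 6]
  Insert 1 (step 8): P = [1, 3, 4, 5] / [2, 7, 8] / [6];  Q = [1, 2, 3, 7] / [4, 5, 6] / [8]
Final shape: (4, 3, 1).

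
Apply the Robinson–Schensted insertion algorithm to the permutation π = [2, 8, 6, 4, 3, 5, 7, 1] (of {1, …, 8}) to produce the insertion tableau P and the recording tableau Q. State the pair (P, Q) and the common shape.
P = [1, 3, 5, 7] / [2] / [4] / [6] / [8];  Q = [1, 2, 6, 7] / [3] / [4] / [5] / [8];  common shape = (4, 1, 1, 1, 1)

Row-insert the values π_1, π_2, … into P one at a time, bumping the leftmost entry strictly greater than the inserted value down to the next row. The recording tableau Q records, in position (i, j), the step at which that cell was added to P.
  Insert 2 (step 1): P = [2];  Q = [1]
  Insert 8 (step 2): P = [2, 8];  Q = [1, 2]
  Insert 6 (step 3): P = [2, 6] / [8];  Q = [1, 2] / [3]
  Insert 4 (step 4): P = [2, 4] / [6] / [8];  Q = [1, 2] / [3] / [4]
  Insert 3 (step 5): P = [2, 3] / [4] / [6] / [8];  Q = [1, 2] / [3] / [4] / [5]
  Insert 5 (step 6): P = [2, 3, 5] / [4] / [6] / [8];  Q = [1, 2, 6] / [3] / [4] / [5]
  Insert 7 (step 7): P = [2, 3, 5, 7] / [4] / [6] / [8];  Q = [1, 2, 6, 7] / [3] / [4] / [5]
  Insert 1 (step 8): P = [1, 3, 5, 7] / [2] / [4] / [6] / [8];  Q = [1, 2, 6, 7] / [3] / [4] / [5] / [8]
Final shape: (4, 1, 1, 1, 1).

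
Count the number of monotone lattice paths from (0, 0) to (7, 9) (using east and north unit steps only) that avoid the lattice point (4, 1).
Number of paths = 10615

Total paths from (0, 0) to (7, 9): C(16, 7) = 11440. Paths through (4, 1): (paths (0, 0) → (4, 1)) × (paths (4, 1) → (7, 9)) = C(5, 4) · C(11, 3) = 5 · 165 = 825. Avoidance count = 11440 − 825 = 10615.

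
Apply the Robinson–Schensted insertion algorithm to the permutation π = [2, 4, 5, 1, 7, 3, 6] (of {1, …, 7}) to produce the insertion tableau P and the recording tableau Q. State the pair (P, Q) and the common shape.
P = [1, 3, 5, 6] / [2, 4, 7];  Q = [1, 2, 3, 5] / [4, 6, 7];  common shape = (4, 3)

Row-insert the values π_1, π_2, … into P one at a time, bumping the leftmost entry strictly greater than the inserted value down to the next row. The recording tableau Q records, in position (i, j), the step at which that cell was added to P.
  Insert 2 (step 1): P = [2];  Q = [1]
  Insert 4 (step 2): P = [2, 4];  Q = [1, 2]
  Insert 5 (step 3): P = [2, 4, 5];  Q = [1, 2, 3]
  Insert 1 (step 4): P = [1, 4, 5] / [2];  Q = [1, 2, 3] / [4]
  Insert 7 (step 5): P = [1, 4, 5, 7] / [2];  Q = [1, 2, 3, 5] / [4]
  Insert 3 (step 6): P = [1, 3, 5, 7] / [2, 4];  Q = [1, 2, 3, 5] / [4, 6]
  Insert 6 (step 7): P = [1, 3, 5, 6] / [2, 4, 7];  Q = [1, 2, 3, 5] / [4, 6, 7]
Final shape: (4, 3).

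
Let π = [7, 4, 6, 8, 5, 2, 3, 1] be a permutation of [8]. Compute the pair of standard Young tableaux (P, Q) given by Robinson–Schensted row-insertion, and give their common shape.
P = [1, 3, 8] / [2, 5] / [4] / [6] / [7];  Q = [1, 3, 4] / [2, 7] / [5] / [6] / [8];  common shape = (3, 2, 1, 1, 1)

Row-insert the values π_1, π_2, … into P one at a time, bumping the leftmost entry strictly greater than the inserted value down to the next row. The recording tableau Q records, in position (i, j), the step at which that cell was added to P.
  Insert 7 (step 1): P = [7];  Q = [1]
  Insert 4 (step 2): P = [4] / [7];  Q = [1] / [2]
  Insert 6 (step 3): P = [4, 6] / [7];  Q = [1, 3] / [2]
  Insert 8 (step 4): P = [4, 6, 8] / [7];  Q = [1, 3, 4] / [2]
  Insert 5 (step 5): P = [4, 5, 8] / [6] / [7];  Q = [1, 3, 4] / [2] / [5]
  Insert 2 (step 6): P = [2, 5, 8] / [4] / [6] / [7];  Q = [1, 3, 4] / [2] / [5] / [6]
  Insert 3 (step 7): P = [2, 3, 8] / [4, 5] / [6] / [7];  Q = [1, 3, 4] / [2, 7] / [5] / [6]
  Insert 1 (step 8): P = [1, 3, 8] / [2, 5] / [4] / [6] / [7];  Q = [1, 3, 4] / [2, 7] / [5] / [6] / [8]
Final shape: (3, 2, 1, 1, 1).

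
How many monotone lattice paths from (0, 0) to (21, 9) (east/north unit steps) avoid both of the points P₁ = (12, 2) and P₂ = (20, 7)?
Number of paths = 10953371

Inclusion–exclusion. Total paths: C(30, 21) = 14307150. Through P₁: C(14, 12)·C(16, 9) = 1041040. Through P₂: C(27, 20)·C(3, 1) = 2664090. Since P₁ is strictly southwest of P₂, a monotone path through both must visit P₁ then P₂; paths through both = C(14, 12)·C(13, 8)·C(3, 1) = 351351. Avoid both = 14307150 − 1041040 − 2664090 + 351351 = 10953371.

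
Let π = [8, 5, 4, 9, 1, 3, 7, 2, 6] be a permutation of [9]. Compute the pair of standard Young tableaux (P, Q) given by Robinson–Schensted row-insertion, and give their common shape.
P = [1, 2, 6] / [3, 7] / [4, 9] / [5] / [8];  Q = [1, 4, 7] / [2, 6] / [3, 9] / [5] / [8];  common shape = (3, 2, 2, 1, 1)

Row-insert the values π_1, π_2, … into P one at a time, bumping the leftmost entry strictly greater than the inserted value down to the next row. The recording tableau Q records, in position (i, j), the step at which that cell was added to P.
  Insert 8 (step 1): P = [8];  Q = [1]
  Insert 5 (step 2): P = [5] / [8];  Q = [1] / [2]
  Insert 4 (step 3): P = [4] / [5] / [8];  Q = [1] / [2] / [3]
  Insert 9 (step 4): P = [4, 9] / [5] / [8];  Q = [1, 4] / [2] / [3]
  Insert 1 (step 5): P = [1, 9] / [4] / [5] / [8];  Q = [1, 4] / [2] / [3] / [5]
  Insert 3 (step 6): P = [1, 3] / [4, 9] / [5] / [8];  Q = [1, 4] / [2, 6] / [3] / [5]
  Insert 7 (step 7): P = [1, 3, 7] / [4, 9] / [5] / [8];  Q = [1, 4, 7] / [2, 6] / [3] / [5]
  Insert 2 (step 8): P = [1, 2, 7] / [3, 9] / [4] / [5] / [8];  Q = [1, 4, 7] / [2, 6] / [3] / [5] / [8]
  Insert 6 (step 9): P = [1, 2, 6] / [3, 7] / [4, 9] / [5] / [8];  Q = [1, 4, 7] / [2, 6] / [3, 9] / [5] / [8]
Final shape: (3, 2, 2, 1, 1).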